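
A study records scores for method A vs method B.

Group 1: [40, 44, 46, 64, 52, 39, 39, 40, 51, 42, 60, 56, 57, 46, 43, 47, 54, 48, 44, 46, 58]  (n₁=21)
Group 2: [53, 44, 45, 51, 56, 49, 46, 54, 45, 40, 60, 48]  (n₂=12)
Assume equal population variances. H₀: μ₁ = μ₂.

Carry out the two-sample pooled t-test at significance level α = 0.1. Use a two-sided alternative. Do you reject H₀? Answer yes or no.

x̄₁=48.381, s₁=7.413, n₁=21
x̄₂=49.250, s₂=5.739, n₂=12
s_p² = [20·7.413² + 11·5.739²]/31 = 47.1356
SE = √(s_p²·(1/21+1/12)) = 2.4845
t = (48.381−49.250)/2.4845 = -0.3498
df = 31
p-value (two-sided) = 0.72886
At α=0.1: p ≥ α → fail to reject H₀

reject H₀: no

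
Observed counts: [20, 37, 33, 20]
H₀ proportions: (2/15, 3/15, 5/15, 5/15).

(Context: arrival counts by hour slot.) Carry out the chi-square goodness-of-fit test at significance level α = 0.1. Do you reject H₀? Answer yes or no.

n = 110; E_i = n·p_i = [14.67, 22.00, 36.67, 36.67]
χ² = (20−14.67)²/14.67 + (37−22.00)²/22.00 + (33−36.67)²/36.67 + (20−36.67)²/36.67 = 20.1091
df = 3
p-value (upper-tail) = 0.00016
At α=0.1: p < α → reject H₀

reject H₀: yes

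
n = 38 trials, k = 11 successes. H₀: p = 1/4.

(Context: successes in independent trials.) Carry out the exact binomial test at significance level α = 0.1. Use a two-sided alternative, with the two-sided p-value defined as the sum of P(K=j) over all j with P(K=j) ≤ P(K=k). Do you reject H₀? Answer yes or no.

Exact binomial: n=38, k=11, p₀=1/4=0.2500
P(X=j) = C(n,j)·p₀^j·(1−p₀)^(n−j); p = Σ P(X=j) over j with P(X=j) ≤ P(X=11)
p-value (two-sided) = 0.57554
At α=0.1: p ≥ α → fail to reject H₀

reject H₀: no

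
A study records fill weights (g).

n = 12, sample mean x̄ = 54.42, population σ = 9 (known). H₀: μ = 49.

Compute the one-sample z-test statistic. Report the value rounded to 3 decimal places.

SE = σ/√n = 9/√12 = 2.5981
z = (x̄−μ₀)/SE = (54.42−49)/2.5981 = 2.0862

test statistic = 2.086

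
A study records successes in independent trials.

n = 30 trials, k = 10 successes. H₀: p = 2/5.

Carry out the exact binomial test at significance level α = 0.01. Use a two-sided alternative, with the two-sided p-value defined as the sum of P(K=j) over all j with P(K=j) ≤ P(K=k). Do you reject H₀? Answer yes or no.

Exact binomial: n=30, k=10, p₀=2/5=0.4000
P(X=j) = C(n,j)·p₀^j·(1−p₀)^(n−j); p = Σ P(X=j) over j with P(X=j) ≤ P(X=10)
p-value (two-sided) = 0.57697
At α=0.01: p ≥ α → fail to reject H₀

reject H₀: no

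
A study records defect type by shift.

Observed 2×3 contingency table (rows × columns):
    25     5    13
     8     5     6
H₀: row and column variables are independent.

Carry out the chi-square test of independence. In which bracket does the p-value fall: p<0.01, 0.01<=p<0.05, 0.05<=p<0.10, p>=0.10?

p-value bracket: p>=0.10

Row totals [43, 19], col totals [33, 10, 19], n=62
χ² = (25−22.89)²/22.89 + (5−6.94)²/6.94 + (13−13.18)²/13.18 + (8−10.11)²/10.11 + (5−3.06)²/3.06 + (6−5.82)²/5.82 = 2.4069
df = 2
p-value (upper-tail) = 0.30016
→ bracket: p>=0.10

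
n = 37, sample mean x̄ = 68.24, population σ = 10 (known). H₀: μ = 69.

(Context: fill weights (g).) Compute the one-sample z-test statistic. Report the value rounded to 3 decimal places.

test statistic = -0.462

SE = σ/√n = 10/√37 = 1.6440
z = (x̄−μ₀)/SE = (68.24−69)/1.6440 = -0.4623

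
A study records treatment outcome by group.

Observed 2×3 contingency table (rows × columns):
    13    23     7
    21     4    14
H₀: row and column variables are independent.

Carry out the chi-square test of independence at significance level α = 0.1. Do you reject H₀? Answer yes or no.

reject H₀: yes

Row totals [43, 39], col totals [34, 27, 21], n=82
χ² = (13−17.83)²/17.83 + (23−14.16)²/14.16 + (7−11.01)²/11.01 + (21−16.17)²/16.17 + (4−12.84)²/12.84 + (14−9.99)²/9.99 = 17.4324
df = 2
p-value (upper-tail) = 0.00016
At α=0.1: p < α → reject H₀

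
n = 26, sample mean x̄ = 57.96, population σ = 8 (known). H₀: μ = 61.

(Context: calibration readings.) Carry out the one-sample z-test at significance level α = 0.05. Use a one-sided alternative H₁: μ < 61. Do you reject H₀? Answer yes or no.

reject H₀: yes

SE = σ/√n = 8/√26 = 1.5689
z = (x̄−μ₀)/SE = (57.96−61)/1.5689 = -1.9376
p-value (one-sided, H₁ less) = 0.02633
At α=0.05: p < α → reject H₀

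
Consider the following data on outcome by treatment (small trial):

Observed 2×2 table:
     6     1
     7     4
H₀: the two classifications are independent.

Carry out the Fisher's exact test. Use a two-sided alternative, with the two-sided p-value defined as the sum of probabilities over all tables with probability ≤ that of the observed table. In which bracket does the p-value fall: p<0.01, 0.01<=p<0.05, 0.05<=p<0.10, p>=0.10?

Margins: r₁=7, r₂=11, c₁=13, c₂=5, n=18
p_obs = C(7,6)·C(11,7)/C(18,13); sum pmf over tables with pmf ≤ p_obs
p-value (two-sided) = 0.59559
→ bracket: p>=0.10

p-value bracket: p>=0.10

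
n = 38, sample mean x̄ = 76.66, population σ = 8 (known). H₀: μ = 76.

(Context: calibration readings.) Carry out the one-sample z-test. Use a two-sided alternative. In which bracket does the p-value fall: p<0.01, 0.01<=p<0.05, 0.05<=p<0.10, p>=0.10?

SE = σ/√n = 8/√38 = 1.2978
z = (x̄−μ₀)/SE = (76.66−76)/1.2978 = 0.5086
p-value (two-sided) = 0.61106
→ bracket: p>=0.10

p-value bracket: p>=0.10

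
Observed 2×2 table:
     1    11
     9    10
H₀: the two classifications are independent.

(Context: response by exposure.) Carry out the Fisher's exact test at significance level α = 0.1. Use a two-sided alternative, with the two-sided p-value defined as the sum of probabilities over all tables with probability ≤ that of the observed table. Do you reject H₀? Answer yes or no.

Margins: r₁=12, r₂=19, c₁=10, c₂=21, n=31
p_obs = C(12,1)·C(19,9)/C(31,10); sum pmf over tables with pmf ≤ p_obs
p-value (two-sided) = 0.04638
At α=0.1: p < α → reject H₀

reject H₀: yes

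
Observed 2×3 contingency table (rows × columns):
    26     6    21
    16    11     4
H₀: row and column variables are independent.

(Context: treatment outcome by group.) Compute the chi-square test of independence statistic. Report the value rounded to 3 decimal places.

test statistic = 10.360

Row totals [53, 31], col totals [42, 17, 25], n=84
χ² = (26−26.50)²/26.50 + (6−10.73)²/10.73 + (21−15.77)²/15.77 + (16−15.50)²/15.50 + (11−6.27)²/6.27 + (4−9.23)²/9.23 = 10.3603
df = 2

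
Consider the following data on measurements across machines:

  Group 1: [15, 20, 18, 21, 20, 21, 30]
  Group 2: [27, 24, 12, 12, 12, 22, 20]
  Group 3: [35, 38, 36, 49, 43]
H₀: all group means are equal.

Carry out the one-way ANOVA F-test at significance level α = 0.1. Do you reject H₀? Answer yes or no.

reject H₀: yes

Group means [20.71, 18.43, 40.20], grand mean 25.000
SSB = Σnᵢ(x̄ᵢ−x̄)² = 1586.057; SSW = ΣΣ(x−x̄ᵢ)² = 505.943
MSB = 1586.057/2 = 793.0286; MSW = 505.943/16 = 31.6214
F = MSB/MSW = 25.0788
df = (2, 16)
p-value (upper-tail) = 0.00001
At α=0.1: p < α → reject H₀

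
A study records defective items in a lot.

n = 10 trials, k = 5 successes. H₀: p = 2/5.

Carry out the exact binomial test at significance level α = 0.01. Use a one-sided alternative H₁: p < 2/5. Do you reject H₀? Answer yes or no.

reject H₀: no

Exact binomial: n=10, k=5, p₀=2/5=0.4000
P(X≤5) from Σ C(n,i)·p₀^i·(1−p₀)^(n−i)
p-value (one-sided, H₁ less) = 0.83376
At α=0.01: p ≥ α → fail to reject H₀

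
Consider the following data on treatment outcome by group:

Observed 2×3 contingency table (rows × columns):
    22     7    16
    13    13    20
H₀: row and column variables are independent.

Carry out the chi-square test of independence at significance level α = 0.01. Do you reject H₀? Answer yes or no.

reject H₀: no

Row totals [45, 46], col totals [35, 20, 36], n=91
χ² = (22−17.31)²/17.31 + (7−9.89)²/9.89 + (16−17.80)²/17.80 + (13−17.69)²/17.69 + (13−10.11)²/10.11 + (20−18.20)²/18.20 = 4.5483
df = 2
p-value (upper-tail) = 0.10288
At α=0.01: p ≥ α → fail to reject H₀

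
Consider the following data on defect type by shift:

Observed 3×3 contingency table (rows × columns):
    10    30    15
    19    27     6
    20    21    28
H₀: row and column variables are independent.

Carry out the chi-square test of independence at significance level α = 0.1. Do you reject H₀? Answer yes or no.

Row totals [55, 52, 69], col totals [49, 78, 49], n=176
χ² = (10−15.31)²/15.31 + (30−24.38)²/24.38 + (15−15.31)²/15.31 + (19−14.48)²/14.48 + (27−23.05)²/23.05 + (6−14.48)²/14.48 + (20−19.21)²/19.21 + (21−30.58)²/30.58 + (28−19.21)²/19.21 = 17.2582
df = 4
p-value (upper-tail) = 0.00172
At α=0.1: p < α → reject H₀

reject H₀: yes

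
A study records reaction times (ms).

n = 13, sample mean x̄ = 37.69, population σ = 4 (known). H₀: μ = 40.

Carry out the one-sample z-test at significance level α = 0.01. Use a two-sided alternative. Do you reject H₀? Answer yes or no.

reject H₀: no

SE = σ/√n = 4/√13 = 1.1094
z = (x̄−μ₀)/SE = (37.69−40)/1.1094 = -2.0822
p-value (two-sided) = 0.03732
At α=0.01: p ≥ α → fail to reject H₀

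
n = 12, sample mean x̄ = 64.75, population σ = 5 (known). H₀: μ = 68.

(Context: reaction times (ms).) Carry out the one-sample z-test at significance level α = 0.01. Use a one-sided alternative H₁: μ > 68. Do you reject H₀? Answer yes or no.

reject H₀: no

SE = σ/√n = 5/√12 = 1.4434
z = (x̄−μ₀)/SE = (64.75−68)/1.4434 = -2.2517
p-value (one-sided, H₁ greater) = 0.98783
At α=0.01: p ≥ α → fail to reject H₀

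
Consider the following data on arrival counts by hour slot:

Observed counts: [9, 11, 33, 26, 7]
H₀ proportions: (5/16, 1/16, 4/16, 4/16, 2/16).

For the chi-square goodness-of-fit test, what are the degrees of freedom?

df = k − 1 = 5 − 1 = 4

degrees of freedom = 4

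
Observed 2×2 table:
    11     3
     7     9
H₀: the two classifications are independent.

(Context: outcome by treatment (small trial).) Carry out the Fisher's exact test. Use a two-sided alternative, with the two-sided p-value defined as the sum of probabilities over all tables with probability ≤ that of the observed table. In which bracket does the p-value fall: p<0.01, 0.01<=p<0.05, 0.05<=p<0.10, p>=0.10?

Margins: r₁=14, r₂=16, c₁=18, c₂=12, n=30
p_obs = C(14,11)·C(16,7)/C(30,18); sum pmf over tables with pmf ≤ p_obs
p-value (two-sided) = 0.07172
→ bracket: 0.05<=p<0.10

p-value bracket: 0.05<=p<0.10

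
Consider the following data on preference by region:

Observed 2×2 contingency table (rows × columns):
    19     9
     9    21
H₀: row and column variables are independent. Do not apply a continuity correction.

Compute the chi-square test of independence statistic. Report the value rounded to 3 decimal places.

test statistic = 8.312

Row totals [28, 30], col totals [28, 30], n=58
χ² = (19−13.52)²/13.52 + (9−14.48)²/14.48 + (9−14.48)²/14.48 + (21−15.52)²/15.52 = 8.3123
df = 1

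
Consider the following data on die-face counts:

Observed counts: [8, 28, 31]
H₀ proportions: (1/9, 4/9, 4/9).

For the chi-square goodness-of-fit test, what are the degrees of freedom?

df = k − 1 = 3 − 1 = 2

degrees of freedom = 2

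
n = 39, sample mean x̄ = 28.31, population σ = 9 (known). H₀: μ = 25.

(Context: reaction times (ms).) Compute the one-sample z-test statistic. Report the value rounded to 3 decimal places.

test statistic = 2.297

SE = σ/√n = 9/√39 = 1.4412
z = (x̄−μ₀)/SE = (28.31−25)/1.4412 = 2.2968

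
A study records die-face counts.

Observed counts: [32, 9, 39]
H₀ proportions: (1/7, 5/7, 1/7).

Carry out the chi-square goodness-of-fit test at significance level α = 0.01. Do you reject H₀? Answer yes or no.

reject H₀: yes

n = 80; E_i = n·p_i = [11.43, 57.14, 11.43]
χ² = (32−11.43)²/11.43 + (9−57.14)²/57.14 + (39−11.43)²/11.43 = 144.1050
df = 2
p-value (upper-tail) = 0.00000
At α=0.01: p < α → reject H₀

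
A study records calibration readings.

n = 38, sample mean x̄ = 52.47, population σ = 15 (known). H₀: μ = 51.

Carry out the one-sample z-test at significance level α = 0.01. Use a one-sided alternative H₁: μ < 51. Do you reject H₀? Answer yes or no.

SE = σ/√n = 15/√38 = 2.4333
z = (x̄−μ₀)/SE = (52.47−51)/2.4333 = 0.6041
p-value (one-sided, H₁ less) = 0.72712
At α=0.01: p ≥ α → fail to reject H₀

reject H₀: no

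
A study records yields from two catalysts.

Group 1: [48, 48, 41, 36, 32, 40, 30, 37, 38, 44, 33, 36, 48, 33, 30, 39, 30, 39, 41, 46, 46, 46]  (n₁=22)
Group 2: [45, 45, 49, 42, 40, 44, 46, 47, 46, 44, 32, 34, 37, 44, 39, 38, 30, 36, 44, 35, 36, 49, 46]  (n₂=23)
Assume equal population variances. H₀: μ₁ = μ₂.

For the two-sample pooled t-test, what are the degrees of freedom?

degrees of freedom = 43

df = n₁ + n₂ − 2 = 22 + 23 − 2 = 43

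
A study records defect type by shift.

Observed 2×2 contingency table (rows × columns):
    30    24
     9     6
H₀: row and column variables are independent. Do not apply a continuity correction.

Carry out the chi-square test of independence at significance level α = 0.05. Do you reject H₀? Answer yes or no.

Row totals [54, 15], col totals [39, 30], n=69
χ² = (30−30.52)²/30.52 + (24−23.48)²/23.48 + (9−8.48)²/8.48 + (6−6.52)²/6.52 = 0.0944
df = 1
p-value (upper-tail) = 0.75871
At α=0.05: p ≥ α → fail to reject H₀

reject H₀: no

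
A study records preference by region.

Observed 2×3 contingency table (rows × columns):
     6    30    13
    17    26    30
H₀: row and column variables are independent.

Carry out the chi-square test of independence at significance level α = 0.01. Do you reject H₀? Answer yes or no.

Row totals [49, 73], col totals [23, 56, 43], n=122
χ² = (6−9.24)²/9.24 + (30−22.49)²/22.49 + (13−17.27)²/17.27 + (17−13.76)²/13.76 + (26−33.51)²/33.51 + (30−25.73)²/25.73 = 7.8500
df = 2
p-value (upper-tail) = 0.01974
At α=0.01: p ≥ α → fail to reject H₀

reject H₀: no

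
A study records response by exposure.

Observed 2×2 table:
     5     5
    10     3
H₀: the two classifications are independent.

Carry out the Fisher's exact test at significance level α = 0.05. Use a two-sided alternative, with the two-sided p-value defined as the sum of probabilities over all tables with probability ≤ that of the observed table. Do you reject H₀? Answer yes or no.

reject H₀: no

Margins: r₁=10, r₂=13, c₁=15, c₂=8, n=23
p_obs = C(10,5)·C(13,10)/C(23,15); sum pmf over tables with pmf ≤ p_obs
p-value (two-sided) = 0.22129
At α=0.05: p ≥ α → fail to reject H₀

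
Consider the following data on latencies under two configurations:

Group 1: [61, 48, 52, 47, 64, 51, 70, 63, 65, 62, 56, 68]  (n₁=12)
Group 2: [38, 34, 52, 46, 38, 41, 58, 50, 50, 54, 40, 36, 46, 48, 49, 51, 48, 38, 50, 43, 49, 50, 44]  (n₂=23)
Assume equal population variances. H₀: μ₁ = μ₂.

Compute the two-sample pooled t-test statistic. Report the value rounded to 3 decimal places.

test statistic = 5.387

x̄₁=58.917, s₁=7.856, n₁=12
x̄₂=45.783, s₂=6.281, n₂=23
s_p² = [11·7.856² + 22·6.281²]/33 = 46.8736
SE = √(s_p²·(1/12+1/23)) = 2.4381
t = (58.917−45.783)/2.4381 = 5.3871
df = 33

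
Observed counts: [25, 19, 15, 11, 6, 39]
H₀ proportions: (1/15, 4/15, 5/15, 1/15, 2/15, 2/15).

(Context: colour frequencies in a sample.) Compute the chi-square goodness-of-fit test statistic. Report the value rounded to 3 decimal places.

n = 115; E_i = n·p_i = [7.67, 30.67, 38.33, 7.67, 15.33, 15.33]
χ² = (25−7.67)²/7.67 + (19−30.67)²/30.67 + (15−38.33)²/38.33 + (11−7.67)²/7.67 + (6−15.33)²/15.33 + (39−15.33)²/15.33 = 101.4891
df = 5

test statistic = 101.489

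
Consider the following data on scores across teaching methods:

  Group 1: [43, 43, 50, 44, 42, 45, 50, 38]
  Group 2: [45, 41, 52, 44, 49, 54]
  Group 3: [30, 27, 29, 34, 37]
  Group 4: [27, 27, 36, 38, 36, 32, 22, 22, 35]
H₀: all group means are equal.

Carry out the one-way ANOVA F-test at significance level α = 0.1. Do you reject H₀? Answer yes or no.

reject H₀: yes

Group means [44.38, 47.50, 31.40, 30.56], grand mean 38.286
SSB = Σnᵢ(x̄ᵢ−x̄)² = 1580.917; SSW = ΣΣ(x−x̄ᵢ)² = 612.797
MSB = 1580.917/3 = 526.9724; MSW = 612.797/24 = 25.5332
F = MSB/MSW = 20.6387
df = (3, 24)
p-value (upper-tail) = 0.00000
At α=0.1: p < α → reject H₀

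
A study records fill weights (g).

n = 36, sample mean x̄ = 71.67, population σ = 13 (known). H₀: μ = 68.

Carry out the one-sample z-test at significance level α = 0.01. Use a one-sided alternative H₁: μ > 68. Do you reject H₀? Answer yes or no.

SE = σ/√n = 13/√36 = 2.1667
z = (x̄−μ₀)/SE = (71.67−68)/2.1667 = 1.6938
p-value (one-sided, H₁ greater) = 0.04515
At α=0.01: p ≥ α → fail to reject H₀

reject H₀: no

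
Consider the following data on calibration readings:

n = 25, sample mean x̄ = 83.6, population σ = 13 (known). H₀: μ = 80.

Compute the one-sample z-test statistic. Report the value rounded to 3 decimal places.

SE = σ/√n = 13/√25 = 2.6000
z = (x̄−μ₀)/SE = (83.6−80)/2.6000 = 1.3846

test statistic = 1.385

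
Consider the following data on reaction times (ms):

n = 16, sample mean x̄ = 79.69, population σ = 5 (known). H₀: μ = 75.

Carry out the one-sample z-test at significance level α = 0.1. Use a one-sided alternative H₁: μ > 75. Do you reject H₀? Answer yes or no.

SE = σ/√n = 5/√16 = 1.2500
z = (x̄−μ₀)/SE = (79.69−75)/1.2500 = 3.7520
p-value (one-sided, H₁ greater) = 0.00009
At α=0.1: p < α → reject H₀

reject H₀: yes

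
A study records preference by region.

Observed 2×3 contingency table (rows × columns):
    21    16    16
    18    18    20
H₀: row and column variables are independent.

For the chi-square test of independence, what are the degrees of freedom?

degrees of freedom = 2

df = (r−1)(c−1) = (2−1)·(3−1) = 2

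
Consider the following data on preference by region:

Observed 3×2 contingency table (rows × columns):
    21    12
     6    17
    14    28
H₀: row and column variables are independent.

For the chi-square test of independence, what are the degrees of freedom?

df = (r−1)(c−1) = (3−1)·(2−1) = 2

degrees of freedom = 2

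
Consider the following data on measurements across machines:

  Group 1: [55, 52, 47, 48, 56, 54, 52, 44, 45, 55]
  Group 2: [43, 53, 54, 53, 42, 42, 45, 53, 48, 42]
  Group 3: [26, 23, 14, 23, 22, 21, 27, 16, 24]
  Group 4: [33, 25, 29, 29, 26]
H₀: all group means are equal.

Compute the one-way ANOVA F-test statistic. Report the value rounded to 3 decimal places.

Group means [50.80, 47.50, 21.78, 28.40], grand mean 38.853
SSB = Σnᵢ(x̄ᵢ−x̄)² = 5345.409; SSW = ΣΣ(x−x̄ᵢ)² = 614.856
MSB = 5345.409/3 = 1781.8031; MSW = 614.856/30 = 20.4952
F = MSB/MSW = 86.9376
df = (3, 30)

test statistic = 86.938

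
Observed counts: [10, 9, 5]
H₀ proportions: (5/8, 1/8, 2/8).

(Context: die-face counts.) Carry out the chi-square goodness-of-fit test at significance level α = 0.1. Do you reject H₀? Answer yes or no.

n = 24; E_i = n·p_i = [15.00, 3.00, 6.00]
χ² = (10−15.00)²/15.00 + (9−3.00)²/3.00 + (5−6.00)²/6.00 = 13.8333
df = 2
p-value (upper-tail) = 0.00099
At α=0.1: p < α → reject H₀

reject H₀: yes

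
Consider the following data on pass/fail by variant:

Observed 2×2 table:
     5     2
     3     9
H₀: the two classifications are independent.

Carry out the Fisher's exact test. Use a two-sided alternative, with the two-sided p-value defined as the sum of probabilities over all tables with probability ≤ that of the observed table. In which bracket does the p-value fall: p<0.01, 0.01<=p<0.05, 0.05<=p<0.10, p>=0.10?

Margins: r₁=7, r₂=12, c₁=8, c₂=11, n=19
p_obs = C(7,5)·C(12,3)/C(19,8); sum pmf over tables with pmf ≤ p_obs
p-value (two-sided) = 0.07395
→ bracket: 0.05<=p<0.10

p-value bracket: 0.05<=p<0.10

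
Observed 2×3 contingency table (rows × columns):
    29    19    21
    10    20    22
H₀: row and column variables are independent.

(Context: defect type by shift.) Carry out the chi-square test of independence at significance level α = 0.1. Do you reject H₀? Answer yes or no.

Row totals [69, 52], col totals [39, 39, 43], n=121
χ² = (29−22.24)²/22.24 + (19−22.24)²/22.24 + (21−24.52)²/24.52 + (10−16.76)²/16.76 + (20−16.76)²/16.76 + (22−18.48)²/18.48 = 7.0562
df = 2
p-value (upper-tail) = 0.02936
At α=0.1: p < α → reject H₀

reject H₀: yes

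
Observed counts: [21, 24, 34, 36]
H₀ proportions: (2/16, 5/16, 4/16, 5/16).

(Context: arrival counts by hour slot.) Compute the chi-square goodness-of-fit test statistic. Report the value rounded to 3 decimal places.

test statistic = 7.977

n = 115; E_i = n·p_i = [14.38, 35.94, 28.75, 35.94]
χ² = (21−14.38)²/14.38 + (24−35.94)²/35.94 + (34−28.75)²/28.75 + (36−35.94)²/35.94 = 7.9774
df = 3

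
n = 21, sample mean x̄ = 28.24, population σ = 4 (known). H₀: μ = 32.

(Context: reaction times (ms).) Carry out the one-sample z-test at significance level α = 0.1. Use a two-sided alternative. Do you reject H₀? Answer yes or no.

reject H₀: yes

SE = σ/√n = 4/√21 = 0.8729
z = (x̄−μ₀)/SE = (28.24−32)/0.8729 = -4.3076
p-value (two-sided) = 0.00002
At α=0.1: p < α → reject H₀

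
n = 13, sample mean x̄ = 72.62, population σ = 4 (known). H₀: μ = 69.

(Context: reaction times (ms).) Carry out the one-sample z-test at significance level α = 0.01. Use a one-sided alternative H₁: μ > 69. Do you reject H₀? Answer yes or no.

SE = σ/√n = 4/√13 = 1.1094
z = (x̄−μ₀)/SE = (72.62−69)/1.1094 = 3.2630
p-value (one-sided, H₁ greater) = 0.00055
At α=0.01: p < α → reject H₀

reject H₀: yes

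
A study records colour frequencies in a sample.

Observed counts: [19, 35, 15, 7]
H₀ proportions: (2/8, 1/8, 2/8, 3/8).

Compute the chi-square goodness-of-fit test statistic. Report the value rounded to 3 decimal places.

test statistic = 85.509

n = 76; E_i = n·p_i = [19.00, 9.50, 19.00, 28.50]
χ² = (19−19.00)²/19.00 + (35−9.50)²/9.50 + (15−19.00)²/19.00 + (7−28.50)²/28.50 = 85.5088
df = 3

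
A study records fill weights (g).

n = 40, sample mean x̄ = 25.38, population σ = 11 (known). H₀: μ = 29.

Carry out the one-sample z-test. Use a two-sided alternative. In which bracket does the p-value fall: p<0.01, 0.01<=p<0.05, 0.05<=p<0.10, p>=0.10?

p-value bracket: 0.01<=p<0.05

SE = σ/√n = 11/√40 = 1.7393
z = (x̄−μ₀)/SE = (25.38−29)/1.7393 = -2.0814
p-value (two-sided) = 0.03740
→ bracket: 0.01<=p<0.05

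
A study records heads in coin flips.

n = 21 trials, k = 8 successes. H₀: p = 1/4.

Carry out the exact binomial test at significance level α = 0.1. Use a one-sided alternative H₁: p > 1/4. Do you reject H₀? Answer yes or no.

reject H₀: no

Exact binomial: n=21, k=8, p₀=1/4=0.2500
P(X≥8) from Σ C(n,i)·p₀^i·(1−p₀)^(n−i)
p-value (one-sided, H₁ greater) = 0.12991
At α=0.1: p ≥ α → fail to reject H₀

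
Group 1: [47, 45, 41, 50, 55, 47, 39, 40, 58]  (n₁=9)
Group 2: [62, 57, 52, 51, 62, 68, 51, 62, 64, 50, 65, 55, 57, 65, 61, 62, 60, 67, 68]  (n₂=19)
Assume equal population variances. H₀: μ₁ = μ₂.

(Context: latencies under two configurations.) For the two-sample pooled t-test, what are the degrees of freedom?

df = n₁ + n₂ − 2 = 9 + 19 − 2 = 26

degrees of freedom = 26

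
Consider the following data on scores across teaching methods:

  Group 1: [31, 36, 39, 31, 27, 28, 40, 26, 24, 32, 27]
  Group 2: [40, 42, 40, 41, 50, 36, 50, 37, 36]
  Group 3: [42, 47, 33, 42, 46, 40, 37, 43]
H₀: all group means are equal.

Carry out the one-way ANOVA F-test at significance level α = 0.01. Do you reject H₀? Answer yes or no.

Group means [31.00, 41.33, 41.25], grand mean 37.250
SSB = Σnᵢ(x̄ᵢ−x̄)² = 707.750; SSW = ΣΣ(x−x̄ᵢ)² = 663.500
MSB = 707.750/2 = 353.8750; MSW = 663.500/25 = 26.5400
F = MSB/MSW = 13.3336
df = (2, 25)
p-value (upper-tail) = 0.00011
At α=0.01: p < α → reject H₀

reject H₀: yes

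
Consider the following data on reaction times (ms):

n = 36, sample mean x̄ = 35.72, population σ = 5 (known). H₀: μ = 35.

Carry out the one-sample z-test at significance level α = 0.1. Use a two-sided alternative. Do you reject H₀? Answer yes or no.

reject H₀: no

SE = σ/√n = 5/√36 = 0.8333
z = (x̄−μ₀)/SE = (35.72−35)/0.8333 = 0.8640
p-value (two-sided) = 0.38759
At α=0.1: p ≥ α → fail to reject H₀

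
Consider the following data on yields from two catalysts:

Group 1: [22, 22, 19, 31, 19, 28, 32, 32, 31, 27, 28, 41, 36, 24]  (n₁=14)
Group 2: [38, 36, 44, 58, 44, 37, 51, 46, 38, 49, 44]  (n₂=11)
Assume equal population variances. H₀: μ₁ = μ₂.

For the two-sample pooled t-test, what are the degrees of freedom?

df = n₁ + n₂ − 2 = 14 + 11 − 2 = 23

degrees of freedom = 23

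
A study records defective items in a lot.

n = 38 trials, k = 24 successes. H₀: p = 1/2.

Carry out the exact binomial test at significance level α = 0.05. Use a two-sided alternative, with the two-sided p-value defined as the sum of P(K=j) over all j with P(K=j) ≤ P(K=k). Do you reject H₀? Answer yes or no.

reject H₀: no

Exact binomial: n=38, k=24, p₀=1/2=0.5000
P(X=j) = C(n,j)·p₀^j·(1−p₀)^(n−j); p = Σ P(X=j) over j with P(X=j) ≤ P(X=24)
p-value (two-sided) = 0.14331
At α=0.05: p ≥ α → fail to reject H₀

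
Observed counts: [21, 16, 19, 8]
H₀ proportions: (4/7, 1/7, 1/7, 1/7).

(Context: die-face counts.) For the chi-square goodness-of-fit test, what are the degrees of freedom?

degrees of freedom = 3

df = k − 1 = 4 − 1 = 3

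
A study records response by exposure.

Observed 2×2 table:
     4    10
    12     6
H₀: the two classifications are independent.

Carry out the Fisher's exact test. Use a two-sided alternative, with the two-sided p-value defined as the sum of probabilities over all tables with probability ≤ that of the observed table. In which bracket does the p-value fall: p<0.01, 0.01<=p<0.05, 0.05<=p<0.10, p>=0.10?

Margins: r₁=14, r₂=18, c₁=16, c₂=16, n=32
p_obs = C(14,4)·C(18,12)/C(32,16); sum pmf over tables with pmf ≤ p_obs
p-value (two-sided) = 0.07317
→ bracket: 0.05<=p<0.10

p-value bracket: 0.05<=p<0.10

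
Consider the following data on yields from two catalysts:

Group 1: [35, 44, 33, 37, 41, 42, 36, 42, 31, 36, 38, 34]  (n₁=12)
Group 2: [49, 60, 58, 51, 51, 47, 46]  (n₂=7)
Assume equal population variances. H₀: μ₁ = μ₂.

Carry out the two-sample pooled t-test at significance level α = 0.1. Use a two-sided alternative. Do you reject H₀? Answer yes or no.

reject H₀: yes

x̄₁=37.417, s₁=4.055, n₁=12
x̄₂=51.714, s₂=5.345, n₂=7
s_p² = [11·4.055² + 6·5.345²]/17 = 20.7262
SE = √(s_p²·(1/12+1/7)) = 2.1652
t = (37.417−51.714)/2.1652 = -6.6034
df = 17
p-value (two-sided) = 0.00000
At α=0.1: p < α → reject H₀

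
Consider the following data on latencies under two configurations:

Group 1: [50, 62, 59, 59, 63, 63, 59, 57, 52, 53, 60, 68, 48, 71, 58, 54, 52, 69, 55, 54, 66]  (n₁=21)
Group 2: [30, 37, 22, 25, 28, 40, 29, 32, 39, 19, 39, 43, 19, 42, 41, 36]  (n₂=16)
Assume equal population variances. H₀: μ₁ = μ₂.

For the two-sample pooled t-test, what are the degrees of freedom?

df = n₁ + n₂ − 2 = 21 + 16 − 2 = 35

degrees of freedom = 35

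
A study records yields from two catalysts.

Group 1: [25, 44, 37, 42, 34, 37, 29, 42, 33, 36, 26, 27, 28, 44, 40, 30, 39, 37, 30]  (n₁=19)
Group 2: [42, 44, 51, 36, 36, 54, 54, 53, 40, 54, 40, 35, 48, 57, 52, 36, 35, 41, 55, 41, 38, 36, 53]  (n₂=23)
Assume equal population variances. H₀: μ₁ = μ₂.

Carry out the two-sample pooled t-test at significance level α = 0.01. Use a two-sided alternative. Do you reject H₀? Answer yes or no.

reject H₀: yes

x̄₁=34.737, s₁=6.226, n₁=19
x̄₂=44.826, s₂=7.901, n₂=23
s_p² = [18·6.226² + 22·7.901²]/40 = 51.7747
SE = √(s_p²·(1/19+1/23)) = 2.2307
t = (34.737−44.826)/2.2307 = -4.5229
df = 40
p-value (two-sided) = 0.00005
At α=0.01: p < α → reject H₀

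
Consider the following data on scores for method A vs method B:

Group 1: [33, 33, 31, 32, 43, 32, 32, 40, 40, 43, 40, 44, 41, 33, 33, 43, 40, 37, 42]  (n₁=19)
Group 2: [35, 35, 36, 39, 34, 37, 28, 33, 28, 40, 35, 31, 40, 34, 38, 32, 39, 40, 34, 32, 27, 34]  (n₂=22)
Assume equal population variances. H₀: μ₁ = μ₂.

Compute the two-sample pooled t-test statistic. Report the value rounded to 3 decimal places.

x̄₁=37.474, s₁=4.742, n₁=19
x̄₂=34.591, s₂=3.912, n₂=22
s_p² = [18·4.742² + 21·3.912²]/39 = 18.6168
SE = √(s_p²·(1/19+1/22)) = 1.3513
t = (37.474−34.591)/1.3513 = 2.1333
df = 39

test statistic = 2.133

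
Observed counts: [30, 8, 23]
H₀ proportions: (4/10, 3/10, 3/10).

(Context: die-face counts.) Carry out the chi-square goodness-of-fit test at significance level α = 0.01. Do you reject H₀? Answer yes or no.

n = 61; E_i = n·p_i = [24.40, 18.30, 18.30]
χ² = (30−24.40)²/24.40 + (8−18.30)²/18.30 + (23−18.30)²/18.30 = 8.2896
df = 2
p-value (upper-tail) = 0.01585
At α=0.01: p ≥ α → fail to reject H₀

reject H₀: no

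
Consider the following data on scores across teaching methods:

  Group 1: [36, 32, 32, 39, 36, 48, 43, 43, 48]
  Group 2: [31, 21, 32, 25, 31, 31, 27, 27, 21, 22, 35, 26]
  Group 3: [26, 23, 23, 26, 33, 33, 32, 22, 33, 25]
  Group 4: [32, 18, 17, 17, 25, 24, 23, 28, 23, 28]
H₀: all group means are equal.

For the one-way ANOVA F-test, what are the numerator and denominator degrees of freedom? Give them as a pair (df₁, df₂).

degrees of freedom = [3, 37]

k = 4 groups, N = 41 total
df = (k−1, N−k) = (4−1, 41−4) = (3, 37)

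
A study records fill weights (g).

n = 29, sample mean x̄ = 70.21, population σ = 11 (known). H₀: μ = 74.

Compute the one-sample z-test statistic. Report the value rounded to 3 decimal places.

test statistic = -1.855

SE = σ/√n = 11/√29 = 2.0426
z = (x̄−μ₀)/SE = (70.21−74)/2.0426 = -1.8554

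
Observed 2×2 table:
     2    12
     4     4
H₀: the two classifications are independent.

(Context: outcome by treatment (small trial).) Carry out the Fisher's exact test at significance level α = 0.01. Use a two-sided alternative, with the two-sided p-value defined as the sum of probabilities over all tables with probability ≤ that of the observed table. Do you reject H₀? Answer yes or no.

reject H₀: no

Margins: r₁=14, r₂=8, c₁=6, c₂=16, n=22
p_obs = C(14,2)·C(8,4)/C(22,6); sum pmf over tables with pmf ≤ p_obs
p-value (two-sided) = 0.13650
At α=0.01: p ≥ α → fail to reject H₀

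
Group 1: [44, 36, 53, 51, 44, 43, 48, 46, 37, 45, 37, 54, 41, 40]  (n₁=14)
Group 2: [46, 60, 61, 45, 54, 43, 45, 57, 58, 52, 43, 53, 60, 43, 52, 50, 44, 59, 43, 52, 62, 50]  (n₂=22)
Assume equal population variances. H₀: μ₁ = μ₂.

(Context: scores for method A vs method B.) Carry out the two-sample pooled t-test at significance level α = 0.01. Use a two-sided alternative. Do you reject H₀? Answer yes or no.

x̄₁=44.214, s₁=5.807, n₁=14
x̄₂=51.455, s₂=6.717, n₂=22
s_p² = [13·5.807² + 21·6.717²]/34 = 40.7592
SE = √(s_p²·(1/14+1/22)) = 2.1827
t = (44.214−51.455)/2.1827 = -3.3172
df = 34
p-value (two-sided) = 0.00217
At α=0.01: p < α → reject H₀

reject H₀: yes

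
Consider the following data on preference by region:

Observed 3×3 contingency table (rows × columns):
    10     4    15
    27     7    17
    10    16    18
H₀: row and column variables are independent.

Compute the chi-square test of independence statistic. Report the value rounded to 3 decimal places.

Row totals [29, 51, 44], col totals [47, 27, 50], n=124
χ² = (10−10.99)²/10.99 + (4−6.31)²/6.31 + (15−11.69)²/11.69 + (27−19.33)²/19.33 + (7−11.10)²/11.10 + (17−20.56)²/20.56 + (10−16.68)²/16.68 + (16−9.58)²/9.58 + (18−17.74)²/17.74 = 14.0293
df = 4

test statistic = 14.029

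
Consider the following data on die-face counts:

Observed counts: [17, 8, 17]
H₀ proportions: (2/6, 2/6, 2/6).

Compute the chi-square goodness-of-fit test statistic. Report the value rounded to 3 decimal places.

n = 42; E_i = n·p_i = [14.00, 14.00, 14.00]
χ² = (17−14.00)²/14.00 + (8−14.00)²/14.00 + (17−14.00)²/14.00 = 3.8571
df = 2

test statistic = 3.857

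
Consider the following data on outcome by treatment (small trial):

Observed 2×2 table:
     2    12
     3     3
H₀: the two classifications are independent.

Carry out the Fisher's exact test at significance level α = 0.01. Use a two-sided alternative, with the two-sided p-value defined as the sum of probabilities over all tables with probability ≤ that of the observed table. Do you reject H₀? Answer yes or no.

reject H₀: no

Margins: r₁=14, r₂=6, c₁=5, c₂=15, n=20
p_obs = C(14,2)·C(6,3)/C(20,5); sum pmf over tables with pmf ≤ p_obs
p-value (two-sided) = 0.13132
At α=0.01: p ≥ α → fail to reject H₀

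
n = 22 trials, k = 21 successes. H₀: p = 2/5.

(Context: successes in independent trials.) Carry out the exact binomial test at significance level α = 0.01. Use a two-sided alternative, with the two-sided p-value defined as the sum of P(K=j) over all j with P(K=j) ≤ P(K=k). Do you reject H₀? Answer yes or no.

reject H₀: yes

Exact binomial: n=22, k=21, p₀=2/5=0.4000
P(X=j) = C(n,j)·p₀^j·(1−p₀)^(n−j); p = Σ P(X=j) over j with P(X=j) ≤ P(X=21)
p-value (two-sided) = 0.00000
At α=0.01: p < α → reject H₀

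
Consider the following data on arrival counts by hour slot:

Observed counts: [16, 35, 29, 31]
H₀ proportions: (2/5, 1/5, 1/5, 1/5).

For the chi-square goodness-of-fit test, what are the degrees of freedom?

degrees of freedom = 3

df = k − 1 = 4 − 1 = 3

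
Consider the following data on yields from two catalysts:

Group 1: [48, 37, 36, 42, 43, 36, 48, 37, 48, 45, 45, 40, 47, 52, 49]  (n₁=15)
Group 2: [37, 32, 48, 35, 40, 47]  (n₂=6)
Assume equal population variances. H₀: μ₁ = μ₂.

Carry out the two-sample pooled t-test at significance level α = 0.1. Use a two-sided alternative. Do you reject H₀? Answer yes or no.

reject H₀: no

x̄₁=43.533, s₁=5.290, n₁=15
x̄₂=39.833, s₂=6.494, n₂=6
s_p² = [14·5.290² + 5·6.494²]/19 = 31.7140
SE = √(s_p²·(1/15+1/6)) = 2.7203
t = (43.533−39.833)/2.7203 = 1.3602
df = 19
p-value (two-sided) = 0.18970
At α=0.1: p ≥ α → fail to reject H₀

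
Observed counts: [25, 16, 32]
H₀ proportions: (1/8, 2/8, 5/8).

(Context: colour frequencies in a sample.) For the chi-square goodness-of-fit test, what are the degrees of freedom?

degrees of freedom = 2

df = k − 1 = 3 − 1 = 2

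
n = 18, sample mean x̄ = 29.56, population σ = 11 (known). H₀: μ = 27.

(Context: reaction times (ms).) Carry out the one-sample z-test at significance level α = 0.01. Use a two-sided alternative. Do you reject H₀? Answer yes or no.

reject H₀: no

SE = σ/√n = 11/√18 = 2.5927
z = (x̄−μ₀)/SE = (29.56−27)/2.5927 = 0.9874
p-value (two-sided) = 0.32346
At α=0.01: p ≥ α → fail to reject H₀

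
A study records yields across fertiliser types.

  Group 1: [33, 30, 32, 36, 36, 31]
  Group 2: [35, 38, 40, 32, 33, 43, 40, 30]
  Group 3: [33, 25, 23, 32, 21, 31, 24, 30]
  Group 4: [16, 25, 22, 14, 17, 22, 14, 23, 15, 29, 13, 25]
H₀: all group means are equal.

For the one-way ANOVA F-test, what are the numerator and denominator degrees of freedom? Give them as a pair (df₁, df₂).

degrees of freedom = [3, 30]

k = 4 groups, N = 34 total
df = (k−1, N−k) = (4−1, 34−4) = (3, 30)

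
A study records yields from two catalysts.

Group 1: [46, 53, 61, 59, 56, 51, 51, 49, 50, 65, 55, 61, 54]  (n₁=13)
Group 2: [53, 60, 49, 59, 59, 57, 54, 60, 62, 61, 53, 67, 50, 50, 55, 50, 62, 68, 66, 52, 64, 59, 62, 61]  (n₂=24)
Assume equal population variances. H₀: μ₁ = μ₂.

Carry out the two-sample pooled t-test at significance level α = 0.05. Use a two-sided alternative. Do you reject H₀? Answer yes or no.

reject H₀: no

x̄₁=54.692, s₁=5.528, n₁=13
x̄₂=58.042, s₂=5.684, n₂=24
s_p² = [12·5.528² + 23·5.684²]/35 = 31.7065
SE = √(s_p²·(1/13+1/24)) = 1.9391
t = (54.692−58.042)/1.9391 = -1.7273
df = 35
p-value (two-sided) = 0.09293
At α=0.05: p ≥ α → fail to reject H₀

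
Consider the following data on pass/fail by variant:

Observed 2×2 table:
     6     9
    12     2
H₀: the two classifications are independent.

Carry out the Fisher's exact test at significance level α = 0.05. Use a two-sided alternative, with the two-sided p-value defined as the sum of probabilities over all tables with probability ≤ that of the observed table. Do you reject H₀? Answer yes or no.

Margins: r₁=15, r₂=14, c₁=18, c₂=11, n=29
p_obs = C(15,6)·C(14,12)/C(29,18); sum pmf over tables with pmf ≤ p_obs
p-value (two-sided) = 0.02094
At α=0.05: p < α → reject H₀

reject H₀: yes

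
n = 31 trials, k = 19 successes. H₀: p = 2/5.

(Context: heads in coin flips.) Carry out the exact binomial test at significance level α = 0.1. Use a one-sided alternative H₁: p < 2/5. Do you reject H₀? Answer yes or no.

Exact binomial: n=31, k=19, p₀=2/5=0.4000
P(X≤19) from Σ C(n,i)·p₀^i·(1−p₀)^(n−i)
p-value (one-sided, H₁ less) = 0.99497
At α=0.1: p ≥ α → fail to reject H₀

reject H₀: no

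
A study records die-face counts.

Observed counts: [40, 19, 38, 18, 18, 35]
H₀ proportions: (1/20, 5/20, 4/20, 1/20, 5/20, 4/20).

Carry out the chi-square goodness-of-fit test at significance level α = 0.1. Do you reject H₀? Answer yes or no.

n = 168; E_i = n·p_i = [8.40, 42.00, 33.60, 8.40, 42.00, 33.60]
χ² = (40−8.40)²/8.40 + (19−42.00)²/42.00 + (38−33.60)²/33.60 + (18−8.40)²/8.40 + (18−42.00)²/42.00 + (35−33.60)²/33.60 = 156.7917
df = 5
p-value (upper-tail) = 0.00000
At α=0.1: p < α → reject H₀

reject H₀: yes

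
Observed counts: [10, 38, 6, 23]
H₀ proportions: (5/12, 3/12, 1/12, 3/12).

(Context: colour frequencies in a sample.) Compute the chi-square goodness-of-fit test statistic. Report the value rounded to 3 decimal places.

test statistic = 34.221

n = 77; E_i = n·p_i = [32.08, 19.25, 6.42, 19.25]
χ² = (10−32.08)²/32.08 + (38−19.25)²/19.25 + (6−6.42)²/6.42 + (23−19.25)²/19.25 = 34.2208
df = 3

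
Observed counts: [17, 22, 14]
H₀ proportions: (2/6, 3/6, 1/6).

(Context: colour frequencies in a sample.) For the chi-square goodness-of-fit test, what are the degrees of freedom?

degrees of freedom = 2

df = k − 1 = 3 − 1 = 2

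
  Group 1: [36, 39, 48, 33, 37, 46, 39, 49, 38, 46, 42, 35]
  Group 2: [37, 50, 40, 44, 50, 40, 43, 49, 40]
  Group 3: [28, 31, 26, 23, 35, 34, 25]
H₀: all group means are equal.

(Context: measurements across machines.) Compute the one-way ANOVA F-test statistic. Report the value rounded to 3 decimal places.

test statistic = 18.444

Group means [40.67, 43.67, 28.86], grand mean 38.679
SSB = Σnᵢ(x̄ᵢ−x̄)² = 946.583; SSW = ΣΣ(x−x̄ᵢ)² = 641.524
MSB = 946.583/2 = 473.2917; MSW = 641.524/25 = 25.6610
F = MSB/MSW = 18.4440
df = (2, 25)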